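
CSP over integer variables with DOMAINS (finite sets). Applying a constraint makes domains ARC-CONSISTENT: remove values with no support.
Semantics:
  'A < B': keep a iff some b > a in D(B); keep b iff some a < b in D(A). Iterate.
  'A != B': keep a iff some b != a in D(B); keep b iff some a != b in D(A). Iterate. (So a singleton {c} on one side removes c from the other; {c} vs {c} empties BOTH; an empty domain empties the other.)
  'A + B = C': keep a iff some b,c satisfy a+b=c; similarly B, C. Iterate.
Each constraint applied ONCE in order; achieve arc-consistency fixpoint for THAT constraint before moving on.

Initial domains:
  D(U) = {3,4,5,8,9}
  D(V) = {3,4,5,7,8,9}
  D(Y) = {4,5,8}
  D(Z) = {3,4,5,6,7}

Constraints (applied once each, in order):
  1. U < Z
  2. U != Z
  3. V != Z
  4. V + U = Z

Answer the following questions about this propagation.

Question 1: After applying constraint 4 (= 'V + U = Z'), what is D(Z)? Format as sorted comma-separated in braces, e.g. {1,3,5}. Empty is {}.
Answer: {6,7}

Derivation:
Constraint 1 (U < Z) on D(U)={3,4,5,8,9} D(Z)={3,4,5,6,7}: U {3,4,5,8,9}->{3,4,5}; Z {3,4,5,6,7}->{4,5,6,7}
Constraint 2 (U != Z) on D(U)={3,4,5} D(Z)={4,5,6,7}: no change
Constraint 3 (V != Z) on D(V)={3,4,5,7,8,9} D(Z)={4,5,6,7}: no change
Constraint 4 (V + U = Z) on D(V)={3,4,5,7,8,9} D(U)={3,4,5} D(Z)={4,5,6,7}: V {3,4,5,7,8,9}->{3,4}; U {3,4,5}->{3,4}; Z {4,5,6,7}->{6,7}
So after constraint 4: D(Z) = {6,7}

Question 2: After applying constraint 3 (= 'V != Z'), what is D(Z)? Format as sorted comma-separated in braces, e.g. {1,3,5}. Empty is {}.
Constraint 1 (U < Z) on D(U)={3,4,5,8,9} D(Z)={3,4,5,6,7}: U {3,4,5,8,9}->{3,4,5}; Z {3,4,5,6,7}->{4,5,6,7}
Constraint 2 (U != Z) on D(U)={3,4,5} D(Z)={4,5,6,7}: no change
Constraint 3 (V != Z) on D(V)={3,4,5,7,8,9} D(Z)={4,5,6,7}: no change
So after constraint 3: D(Z) = {4,5,6,7}

Answer: {4,5,6,7}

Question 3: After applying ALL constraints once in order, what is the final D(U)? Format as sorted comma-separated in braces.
Answer: {3,4}

Derivation:
Constraint 1 (U < Z) on D(U)={3,4,5,8,9} D(Z)={3,4,5,6,7}: U {3,4,5,8,9}->{3,4,5}; Z {3,4,5,6,7}->{4,5,6,7}
Constraint 2 (U != Z) on D(U)={3,4,5} D(Z)={4,5,6,7}: no change
Constraint 3 (V != Z) on D(V)={3,4,5,7,8,9} D(Z)={4,5,6,7}: no change
Constraint 4 (V + U = Z) on D(V)={3,4,5,7,8,9} D(U)={3,4,5} D(Z)={4,5,6,7}: V {3,4,5,7,8,9}->{3,4}; U {3,4,5}->{3,4}; Z {4,5,6,7}->{6,7}
So after all 4 constraints: D(U) = {3,4}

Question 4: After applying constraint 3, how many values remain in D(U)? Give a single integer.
Answer: 3

Derivation:
Constraint 1 (U < Z) on D(U)={3,4,5,8,9} D(Z)={3,4,5,6,7}: U {3,4,5,8,9}->{3,4,5}; Z {3,4,5,6,7}->{4,5,6,7}
Constraint 2 (U != Z) on D(U)={3,4,5} D(Z)={4,5,6,7}: no change
Constraint 3 (V != Z) on D(V)={3,4,5,7,8,9} D(Z)={4,5,6,7}: no change
So after constraint 3: D(U)={3,4,5}, size = 3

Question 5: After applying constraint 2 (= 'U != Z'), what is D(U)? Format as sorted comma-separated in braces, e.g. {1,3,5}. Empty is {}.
Answer: {3,4,5}

Derivation:
Constraint 1 (U < Z) on D(U)={3,4,5,8,9} D(Z)={3,4,5,6,7}: U {3,4,5,8,9}->{3,4,5}; Z {3,4,5,6,7}->{4,5,6,7}
Constraint 2 (U != Z) on D(U)={3,4,5} D(Z)={4,5,6,7}: no change
So after constraint 2: D(U) = {3,4,5}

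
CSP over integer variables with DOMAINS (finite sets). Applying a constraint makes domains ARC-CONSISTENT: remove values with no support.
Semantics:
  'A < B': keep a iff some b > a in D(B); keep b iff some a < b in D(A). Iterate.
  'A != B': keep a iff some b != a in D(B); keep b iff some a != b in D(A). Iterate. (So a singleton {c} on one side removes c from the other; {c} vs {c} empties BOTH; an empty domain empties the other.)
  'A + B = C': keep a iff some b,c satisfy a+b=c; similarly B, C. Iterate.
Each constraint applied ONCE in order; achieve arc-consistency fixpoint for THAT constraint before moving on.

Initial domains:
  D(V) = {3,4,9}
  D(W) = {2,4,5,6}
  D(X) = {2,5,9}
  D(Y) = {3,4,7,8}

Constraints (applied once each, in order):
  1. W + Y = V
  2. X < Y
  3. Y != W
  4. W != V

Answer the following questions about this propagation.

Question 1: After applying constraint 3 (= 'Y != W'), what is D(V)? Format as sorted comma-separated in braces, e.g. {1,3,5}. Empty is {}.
Constraint 1 (W + Y = V) on D(W)={2,4,5,6} D(Y)={3,4,7,8} D(V)={3,4,9}: W {2,4,5,6}->{2,5,6}; Y {3,4,7,8}->{3,4,7}; V {3,4,9}->{9}
Constraint 2 (X < Y) on D(X)={2,5,9} D(Y)={3,4,7}: X {2,5,9}->{2,5}
Constraint 3 (Y != W) on D(Y)={3,4,7} D(W)={2,5,6}: no change
So after constraint 3: D(V) = {9}

Answer: {9}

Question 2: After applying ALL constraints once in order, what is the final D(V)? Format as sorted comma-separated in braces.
Constraint 1 (W + Y = V) on D(W)={2,4,5,6} D(Y)={3,4,7,8} D(V)={3,4,9}: W {2,4,5,6}->{2,5,6}; Y {3,4,7,8}->{3,4,7}; V {3,4,9}->{9}
Constraint 2 (X < Y) on D(X)={2,5,9} D(Y)={3,4,7}: X {2,5,9}->{2,5}
Constraint 3 (Y != W) on D(Y)={3,4,7} D(W)={2,5,6}: no change
Constraint 4 (W != V) on D(W)={2,5,6} D(V)={9}: no change
So after all 4 constraints: D(V) = {9}

Answer: {9}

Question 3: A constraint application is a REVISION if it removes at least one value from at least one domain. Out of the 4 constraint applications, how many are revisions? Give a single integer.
Answer: 2

Derivation:
Constraint 1 (W + Y = V) on D(W)={2,4,5,6} D(Y)={3,4,7,8} D(V)={3,4,9}: W {2,4,5,6}->{2,5,6}; Y {3,4,7,8}->{3,4,7}; V {3,4,9}->{9} => REVISION
Constraint 2 (X < Y) on D(X)={2,5,9} D(Y)={3,4,7}: X {2,5,9}->{2,5} => REVISION
Constraint 3 (Y != W) on D(Y)={3,4,7} D(W)={2,5,6}: no change => not a revision
Constraint 4 (W != V) on D(W)={2,5,6} D(V)={9}: no change => not a revision
Total revisions = 2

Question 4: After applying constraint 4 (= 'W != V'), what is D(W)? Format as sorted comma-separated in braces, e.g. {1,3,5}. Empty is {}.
Constraint 1 (W + Y = V) on D(W)={2,4,5,6} D(Y)={3,4,7,8} D(V)={3,4,9}: W {2,4,5,6}->{2,5,6}; Y {3,4,7,8}->{3,4,7}; V {3,4,9}->{9}
Constraint 2 (X < Y) on D(X)={2,5,9} D(Y)={3,4,7}: X {2,5,9}->{2,5}
Constraint 3 (Y != W) on D(Y)={3,4,7} D(W)={2,5,6}: no change
Constraint 4 (W != V) on D(W)={2,5,6} D(V)={9}: no change
So after constraint 4: D(W) = {2,5,6}

Answer: {2,5,6}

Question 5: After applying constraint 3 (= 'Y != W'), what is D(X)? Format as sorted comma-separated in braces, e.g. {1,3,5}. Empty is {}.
Answer: {2,5}

Derivation:
Constraint 1 (W + Y = V) on D(W)={2,4,5,6} D(Y)={3,4,7,8} D(V)={3,4,9}: W {2,4,5,6}->{2,5,6}; Y {3,4,7,8}->{3,4,7}; V {3,4,9}->{9}
Constraint 2 (X < Y) on D(X)={2,5,9} D(Y)={3,4,7}: X {2,5,9}->{2,5}
Constraint 3 (Y != W) on D(Y)={3,4,7} D(W)={2,5,6}: no change
So after constraint 3: D(X) = {2,5}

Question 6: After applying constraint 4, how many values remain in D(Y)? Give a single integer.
Answer: 3

Derivation:
Constraint 1 (W + Y = V) on D(W)={2,4,5,6} D(Y)={3,4,7,8} D(V)={3,4,9}: W {2,4,5,6}->{2,5,6}; Y {3,4,7,8}->{3,4,7}; V {3,4,9}->{9}
Constraint 2 (X < Y) on D(X)={2,5,9} D(Y)={3,4,7}: X {2,5,9}->{2,5}
Constraint 3 (Y != W) on D(Y)={3,4,7} D(W)={2,5,6}: no change
Constraint 4 (W != V) on D(W)={2,5,6} D(V)={9}: no change
So after constraint 4: D(Y)={3,4,7}, size = 3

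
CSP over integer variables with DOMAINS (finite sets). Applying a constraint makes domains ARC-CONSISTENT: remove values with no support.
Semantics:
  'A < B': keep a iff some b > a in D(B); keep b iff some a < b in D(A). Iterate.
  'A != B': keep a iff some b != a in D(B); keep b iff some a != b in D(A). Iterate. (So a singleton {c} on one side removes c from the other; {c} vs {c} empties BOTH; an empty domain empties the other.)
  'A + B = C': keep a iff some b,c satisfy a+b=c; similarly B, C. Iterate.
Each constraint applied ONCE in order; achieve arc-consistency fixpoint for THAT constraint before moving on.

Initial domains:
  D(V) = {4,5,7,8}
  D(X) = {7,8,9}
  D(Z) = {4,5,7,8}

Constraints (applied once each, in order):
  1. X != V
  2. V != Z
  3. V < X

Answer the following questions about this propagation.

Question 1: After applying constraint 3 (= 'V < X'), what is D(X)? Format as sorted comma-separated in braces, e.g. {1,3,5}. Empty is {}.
Answer: {7,8,9}

Derivation:
Constraint 1 (X != V) on D(X)={7,8,9} D(V)={4,5,7,8}: no change
Constraint 2 (V != Z) on D(V)={4,5,7,8} D(Z)={4,5,7,8}: no change
Constraint 3 (V < X) on D(V)={4,5,7,8} D(X)={7,8,9}: no change
So after constraint 3: D(X) = {7,8,9}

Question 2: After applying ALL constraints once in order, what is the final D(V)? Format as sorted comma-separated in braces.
Answer: {4,5,7,8}

Derivation:
Constraint 1 (X != V) on D(X)={7,8,9} D(V)={4,5,7,8}: no change
Constraint 2 (V != Z) on D(V)={4,5,7,8} D(Z)={4,5,7,8}: no change
Constraint 3 (V < X) on D(V)={4,5,7,8} D(X)={7,8,9}: no change
So after all 3 constraints: D(V) = {4,5,7,8}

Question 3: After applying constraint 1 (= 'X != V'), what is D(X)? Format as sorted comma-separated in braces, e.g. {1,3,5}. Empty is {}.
Answer: {7,8,9}

Derivation:
Constraint 1 (X != V) on D(X)={7,8,9} D(V)={4,5,7,8}: no change
So after constraint 1: D(X) = {7,8,9}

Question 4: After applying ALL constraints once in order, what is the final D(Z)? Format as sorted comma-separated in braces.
Answer: {4,5,7,8}

Derivation:
Constraint 1 (X != V) on D(X)={7,8,9} D(V)={4,5,7,8}: no change
Constraint 2 (V != Z) on D(V)={4,5,7,8} D(Z)={4,5,7,8}: no change
Constraint 3 (V < X) on D(V)={4,5,7,8} D(X)={7,8,9}: no change
So after all 3 constraints: D(Z) = {4,5,7,8}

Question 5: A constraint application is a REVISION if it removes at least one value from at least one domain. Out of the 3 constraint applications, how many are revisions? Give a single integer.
Answer: 0

Derivation:
Constraint 1 (X != V) on D(X)={7,8,9} D(V)={4,5,7,8}: no change => not a revision
Constraint 2 (V != Z) on D(V)={4,5,7,8} D(Z)={4,5,7,8}: no change => not a revision
Constraint 3 (V < X) on D(V)={4,5,7,8} D(X)={7,8,9}: no change => not a revision
Total revisions = 0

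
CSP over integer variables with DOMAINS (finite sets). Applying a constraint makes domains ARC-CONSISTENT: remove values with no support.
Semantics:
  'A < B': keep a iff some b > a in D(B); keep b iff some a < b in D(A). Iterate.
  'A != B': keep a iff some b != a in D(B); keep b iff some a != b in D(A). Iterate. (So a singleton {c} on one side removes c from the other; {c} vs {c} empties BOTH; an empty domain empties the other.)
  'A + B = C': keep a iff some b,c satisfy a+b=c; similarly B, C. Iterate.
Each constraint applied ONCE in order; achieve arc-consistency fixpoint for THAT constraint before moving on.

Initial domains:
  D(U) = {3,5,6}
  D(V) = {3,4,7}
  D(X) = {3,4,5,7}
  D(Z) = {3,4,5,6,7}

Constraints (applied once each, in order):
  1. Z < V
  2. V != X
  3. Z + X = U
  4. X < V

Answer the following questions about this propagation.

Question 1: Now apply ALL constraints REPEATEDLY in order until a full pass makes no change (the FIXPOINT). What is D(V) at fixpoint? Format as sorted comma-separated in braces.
Answer: {4,7}

Derivation:
pass 0 (initial): D(V)={3,4,7}
pass 1: U {3,5,6}->{6}; V {3,4,7}->{4,7}; X {3,4,5,7}->{3}; Z {3,4,5,6,7}->{3}
pass 2: no change
Fixpoint after 2 passes: D(V) = {4,7}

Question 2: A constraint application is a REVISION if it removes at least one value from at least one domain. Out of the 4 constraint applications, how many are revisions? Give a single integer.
Constraint 1 (Z < V) on D(Z)={3,4,5,6,7} D(V)={3,4,7}: Z {3,4,5,6,7}->{3,4,5,6}; V {3,4,7}->{4,7} => REVISION
Constraint 2 (V != X) on D(V)={4,7} D(X)={3,4,5,7}: no change => not a revision
Constraint 3 (Z + X = U) on D(Z)={3,4,5,6} D(X)={3,4,5,7} D(U)={3,5,6}: Z {3,4,5,6}->{3}; X {3,4,5,7}->{3}; U {3,5,6}->{6} => REVISION
Constraint 4 (X < V) on D(X)={3} D(V)={4,7}: no change => not a revision
Total revisions = 2

Answer: 2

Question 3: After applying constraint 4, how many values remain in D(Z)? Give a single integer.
Answer: 1

Derivation:
Constraint 1 (Z < V) on D(Z)={3,4,5,6,7} D(V)={3,4,7}: Z {3,4,5,6,7}->{3,4,5,6}; V {3,4,7}->{4,7}
Constraint 2 (V != X) on D(V)={4,7} D(X)={3,4,5,7}: no change
Constraint 3 (Z + X = U) on D(Z)={3,4,5,6} D(X)={3,4,5,7} D(U)={3,5,6}: Z {3,4,5,6}->{3}; X {3,4,5,7}->{3}; U {3,5,6}->{6}
Constraint 4 (X < V) on D(X)={3} D(V)={4,7}: no change
So after constraint 4: D(Z)={3}, size = 1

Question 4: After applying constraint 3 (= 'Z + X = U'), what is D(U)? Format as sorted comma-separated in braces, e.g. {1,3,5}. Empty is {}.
Answer: {6}

Derivation:
Constraint 1 (Z < V) on D(Z)={3,4,5,6,7} D(V)={3,4,7}: Z {3,4,5,6,7}->{3,4,5,6}; V {3,4,7}->{4,7}
Constraint 2 (V != X) on D(V)={4,7} D(X)={3,4,5,7}: no change
Constraint 3 (Z + X = U) on D(Z)={3,4,5,6} D(X)={3,4,5,7} D(U)={3,5,6}: Z {3,4,5,6}->{3}; X {3,4,5,7}->{3}; U {3,5,6}->{6}
So after constraint 3: D(U) = {6}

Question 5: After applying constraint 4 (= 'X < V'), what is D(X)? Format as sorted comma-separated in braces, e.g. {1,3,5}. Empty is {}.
Answer: {3}

Derivation:
Constraint 1 (Z < V) on D(Z)={3,4,5,6,7} D(V)={3,4,7}: Z {3,4,5,6,7}->{3,4,5,6}; V {3,4,7}->{4,7}
Constraint 2 (V != X) on D(V)={4,7} D(X)={3,4,5,7}: no change
Constraint 3 (Z + X = U) on D(Z)={3,4,5,6} D(X)={3,4,5,7} D(U)={3,5,6}: Z {3,4,5,6}->{3}; X {3,4,5,7}->{3}; U {3,5,6}->{6}
Constraint 4 (X < V) on D(X)={3} D(V)={4,7}: no change
So after constraint 4: D(X) = {3}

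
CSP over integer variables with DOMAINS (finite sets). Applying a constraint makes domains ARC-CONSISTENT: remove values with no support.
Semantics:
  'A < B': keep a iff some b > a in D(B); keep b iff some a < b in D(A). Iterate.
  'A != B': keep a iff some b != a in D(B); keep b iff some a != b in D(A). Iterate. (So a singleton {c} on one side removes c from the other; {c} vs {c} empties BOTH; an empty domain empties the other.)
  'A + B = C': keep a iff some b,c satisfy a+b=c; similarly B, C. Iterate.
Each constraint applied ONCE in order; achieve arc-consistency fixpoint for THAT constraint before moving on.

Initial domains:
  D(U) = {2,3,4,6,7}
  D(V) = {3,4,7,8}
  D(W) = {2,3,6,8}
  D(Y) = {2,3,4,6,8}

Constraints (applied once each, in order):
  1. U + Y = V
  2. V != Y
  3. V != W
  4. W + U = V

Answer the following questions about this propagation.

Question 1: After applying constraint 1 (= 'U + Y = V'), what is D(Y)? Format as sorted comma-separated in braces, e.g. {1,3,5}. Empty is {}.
Answer: {2,3,4,6}

Derivation:
Constraint 1 (U + Y = V) on D(U)={2,3,4,6,7} D(Y)={2,3,4,6,8} D(V)={3,4,7,8}: U {2,3,4,6,7}->{2,3,4,6}; Y {2,3,4,6,8}->{2,3,4,6}; V {3,4,7,8}->{4,7,8}
So after constraint 1: D(Y) = {2,3,4,6}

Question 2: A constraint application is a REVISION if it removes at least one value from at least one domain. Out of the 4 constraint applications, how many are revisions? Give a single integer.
Constraint 1 (U + Y = V) on D(U)={2,3,4,6,7} D(Y)={2,3,4,6,8} D(V)={3,4,7,8}: U {2,3,4,6,7}->{2,3,4,6}; Y {2,3,4,6,8}->{2,3,4,6}; V {3,4,7,8}->{4,7,8} => REVISION
Constraint 2 (V != Y) on D(V)={4,7,8} D(Y)={2,3,4,6}: no change => not a revision
Constraint 3 (V != W) on D(V)={4,7,8} D(W)={2,3,6,8}: no change => not a revision
Constraint 4 (W + U = V) on D(W)={2,3,6,8} D(U)={2,3,4,6} D(V)={4,7,8}: W {2,3,6,8}->{2,3,6}; U {2,3,4,6}->{2,4,6} => REVISION
Total revisions = 2

Answer: 2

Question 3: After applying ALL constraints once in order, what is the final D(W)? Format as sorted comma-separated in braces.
Answer: {2,3,6}

Derivation:
Constraint 1 (U + Y = V) on D(U)={2,3,4,6,7} D(Y)={2,3,4,6,8} D(V)={3,4,7,8}: U {2,3,4,6,7}->{2,3,4,6}; Y {2,3,4,6,8}->{2,3,4,6}; V {3,4,7,8}->{4,7,8}
Constraint 2 (V != Y) on D(V)={4,7,8} D(Y)={2,3,4,6}: no change
Constraint 3 (V != W) on D(V)={4,7,8} D(W)={2,3,6,8}: no change
Constraint 4 (W + U = V) on D(W)={2,3,6,8} D(U)={2,3,4,6} D(V)={4,7,8}: W {2,3,6,8}->{2,3,6}; U {2,3,4,6}->{2,4,6}
So after all 4 constraints: D(W) = {2,3,6}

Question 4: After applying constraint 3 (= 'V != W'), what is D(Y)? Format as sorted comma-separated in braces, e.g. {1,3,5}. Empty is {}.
Constraint 1 (U + Y = V) on D(U)={2,3,4,6,7} D(Y)={2,3,4,6,8} D(V)={3,4,7,8}: U {2,3,4,6,7}->{2,3,4,6}; Y {2,3,4,6,8}->{2,3,4,6}; V {3,4,7,8}->{4,7,8}
Constraint 2 (V != Y) on D(V)={4,7,8} D(Y)={2,3,4,6}: no change
Constraint 3 (V != W) on D(V)={4,7,8} D(W)={2,3,6,8}: no change
So after constraint 3: D(Y) = {2,3,4,6}

Answer: {2,3,4,6}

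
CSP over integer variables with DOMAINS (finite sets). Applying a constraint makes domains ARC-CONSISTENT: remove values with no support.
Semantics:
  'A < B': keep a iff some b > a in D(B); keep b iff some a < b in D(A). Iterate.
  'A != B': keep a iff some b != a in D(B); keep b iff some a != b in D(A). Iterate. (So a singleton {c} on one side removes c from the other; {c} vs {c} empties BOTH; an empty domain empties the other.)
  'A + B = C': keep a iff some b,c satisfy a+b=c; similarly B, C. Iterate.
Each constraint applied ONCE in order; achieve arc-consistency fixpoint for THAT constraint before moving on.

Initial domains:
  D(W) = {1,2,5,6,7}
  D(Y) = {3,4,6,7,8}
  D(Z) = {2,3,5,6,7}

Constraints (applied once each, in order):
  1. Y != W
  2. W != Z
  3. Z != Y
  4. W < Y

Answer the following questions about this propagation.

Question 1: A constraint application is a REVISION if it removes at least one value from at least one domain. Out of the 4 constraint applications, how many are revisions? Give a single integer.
Answer: 0

Derivation:
Constraint 1 (Y != W) on D(Y)={3,4,6,7,8} D(W)={1,2,5,6,7}: no change => not a revision
Constraint 2 (W != Z) on D(W)={1,2,5,6,7} D(Z)={2,3,5,6,7}: no change => not a revision
Constraint 3 (Z != Y) on D(Z)={2,3,5,6,7} D(Y)={3,4,6,7,8}: no change => not a revision
Constraint 4 (W < Y) on D(W)={1,2,5,6,7} D(Y)={3,4,6,7,8}: no change => not a revision
Total revisions = 0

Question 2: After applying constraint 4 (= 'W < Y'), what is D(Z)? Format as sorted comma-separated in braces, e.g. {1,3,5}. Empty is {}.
Answer: {2,3,5,6,7}

Derivation:
Constraint 1 (Y != W) on D(Y)={3,4,6,7,8} D(W)={1,2,5,6,7}: no change
Constraint 2 (W != Z) on D(W)={1,2,5,6,7} D(Z)={2,3,5,6,7}: no change
Constraint 3 (Z != Y) on D(Z)={2,3,5,6,7} D(Y)={3,4,6,7,8}: no change
Constraint 4 (W < Y) on D(W)={1,2,5,6,7} D(Y)={3,4,6,7,8}: no change
So after constraint 4: D(Z) = {2,3,5,6,7}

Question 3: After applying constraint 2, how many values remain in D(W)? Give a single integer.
Constraint 1 (Y != W) on D(Y)={3,4,6,7,8} D(W)={1,2,5,6,7}: no change
Constraint 2 (W != Z) on D(W)={1,2,5,6,7} D(Z)={2,3,5,6,7}: no change
So after constraint 2: D(W)={1,2,5,6,7}, size = 5

Answer: 5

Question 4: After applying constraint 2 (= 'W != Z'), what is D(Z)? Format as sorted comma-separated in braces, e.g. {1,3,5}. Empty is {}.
Answer: {2,3,5,6,7}

Derivation:
Constraint 1 (Y != W) on D(Y)={3,4,6,7,8} D(W)={1,2,5,6,7}: no change
Constraint 2 (W != Z) on D(W)={1,2,5,6,7} D(Z)={2,3,5,6,7}: no change
So after constraint 2: D(Z) = {2,3,5,6,7}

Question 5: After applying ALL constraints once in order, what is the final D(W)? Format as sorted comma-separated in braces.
Constraint 1 (Y != W) on D(Y)={3,4,6,7,8} D(W)={1,2,5,6,7}: no change
Constraint 2 (W != Z) on D(W)={1,2,5,6,7} D(Z)={2,3,5,6,7}: no change
Constraint 3 (Z != Y) on D(Z)={2,3,5,6,7} D(Y)={3,4,6,7,8}: no change
Constraint 4 (W < Y) on D(W)={1,2,5,6,7} D(Y)={3,4,6,7,8}: no change
So after all 4 constraints: D(W) = {1,2,5,6,7}

Answer: {1,2,5,6,7}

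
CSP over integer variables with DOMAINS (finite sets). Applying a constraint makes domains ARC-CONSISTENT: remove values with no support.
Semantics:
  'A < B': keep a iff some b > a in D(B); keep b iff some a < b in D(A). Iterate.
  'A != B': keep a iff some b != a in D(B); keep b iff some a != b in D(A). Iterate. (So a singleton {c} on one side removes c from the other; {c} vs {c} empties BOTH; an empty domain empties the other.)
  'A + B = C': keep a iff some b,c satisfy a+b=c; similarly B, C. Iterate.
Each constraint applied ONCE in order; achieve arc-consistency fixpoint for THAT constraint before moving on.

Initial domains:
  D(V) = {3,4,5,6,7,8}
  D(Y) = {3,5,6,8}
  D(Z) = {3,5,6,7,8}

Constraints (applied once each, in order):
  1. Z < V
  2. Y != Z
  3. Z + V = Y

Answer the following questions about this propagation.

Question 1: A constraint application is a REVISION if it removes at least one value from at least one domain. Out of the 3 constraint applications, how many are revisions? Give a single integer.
Constraint 1 (Z < V) on D(Z)={3,5,6,7,8} D(V)={3,4,5,6,7,8}: Z {3,5,6,7,8}->{3,5,6,7}; V {3,4,5,6,7,8}->{4,5,6,7,8} => REVISION
Constraint 2 (Y != Z) on D(Y)={3,5,6,8} D(Z)={3,5,6,7}: no change => not a revision
Constraint 3 (Z + V = Y) on D(Z)={3,5,6,7} D(V)={4,5,6,7,8} D(Y)={3,5,6,8}: Z {3,5,6,7}->{3}; V {4,5,6,7,8}->{5}; Y {3,5,6,8}->{8} => REVISION
Total revisions = 2

Answer: 2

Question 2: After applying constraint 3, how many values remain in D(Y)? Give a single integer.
Constraint 1 (Z < V) on D(Z)={3,5,6,7,8} D(V)={3,4,5,6,7,8}: Z {3,5,6,7,8}->{3,5,6,7}; V {3,4,5,6,7,8}->{4,5,6,7,8}
Constraint 2 (Y != Z) on D(Y)={3,5,6,8} D(Z)={3,5,6,7}: no change
Constraint 3 (Z + V = Y) on D(Z)={3,5,6,7} D(V)={4,5,6,7,8} D(Y)={3,5,6,8}: Z {3,5,6,7}->{3}; V {4,5,6,7,8}->{5}; Y {3,5,6,8}->{8}
So after constraint 3: D(Y)={8}, size = 1

Answer: 1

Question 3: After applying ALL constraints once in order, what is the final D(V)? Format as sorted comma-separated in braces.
Constraint 1 (Z < V) on D(Z)={3,5,6,7,8} D(V)={3,4,5,6,7,8}: Z {3,5,6,7,8}->{3,5,6,7}; V {3,4,5,6,7,8}->{4,5,6,7,8}
Constraint 2 (Y != Z) on D(Y)={3,5,6,8} D(Z)={3,5,6,7}: no change
Constraint 3 (Z + V = Y) on D(Z)={3,5,6,7} D(V)={4,5,6,7,8} D(Y)={3,5,6,8}: Z {3,5,6,7}->{3}; V {4,5,6,7,8}->{5}; Y {3,5,6,8}->{8}
So after all 3 constraints: D(V) = {5}

Answer: {5}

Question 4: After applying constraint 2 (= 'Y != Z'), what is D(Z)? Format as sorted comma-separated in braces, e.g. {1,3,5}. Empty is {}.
Constraint 1 (Z < V) on D(Z)={3,5,6,7,8} D(V)={3,4,5,6,7,8}: Z {3,5,6,7,8}->{3,5,6,7}; V {3,4,5,6,7,8}->{4,5,6,7,8}
Constraint 2 (Y != Z) on D(Y)={3,5,6,8} D(Z)={3,5,6,7}: no change
So after constraint 2: D(Z) = {3,5,6,7}

Answer: {3,5,6,7}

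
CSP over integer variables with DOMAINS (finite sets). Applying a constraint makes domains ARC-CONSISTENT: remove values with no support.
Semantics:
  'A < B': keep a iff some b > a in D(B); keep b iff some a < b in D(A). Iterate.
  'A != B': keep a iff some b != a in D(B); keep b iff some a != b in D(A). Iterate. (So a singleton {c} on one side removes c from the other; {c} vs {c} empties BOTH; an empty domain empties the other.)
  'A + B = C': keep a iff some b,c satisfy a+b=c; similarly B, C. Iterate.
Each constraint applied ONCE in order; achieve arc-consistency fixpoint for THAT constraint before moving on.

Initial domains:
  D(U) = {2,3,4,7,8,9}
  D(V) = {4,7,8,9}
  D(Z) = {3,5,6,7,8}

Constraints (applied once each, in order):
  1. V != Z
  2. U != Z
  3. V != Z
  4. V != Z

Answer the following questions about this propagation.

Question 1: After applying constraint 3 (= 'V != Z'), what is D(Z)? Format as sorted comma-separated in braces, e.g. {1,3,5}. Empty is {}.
Constraint 1 (V != Z) on D(V)={4,7,8,9} D(Z)={3,5,6,7,8}: no change
Constraint 2 (U != Z) on D(U)={2,3,4,7,8,9} D(Z)={3,5,6,7,8}: no change
Constraint 3 (V != Z) on D(V)={4,7,8,9} D(Z)={3,5,6,7,8}: no change
So after constraint 3: D(Z) = {3,5,6,7,8}

Answer: {3,5,6,7,8}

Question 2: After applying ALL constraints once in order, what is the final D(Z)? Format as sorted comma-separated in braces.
Answer: {3,5,6,7,8}

Derivation:
Constraint 1 (V != Z) on D(V)={4,7,8,9} D(Z)={3,5,6,7,8}: no change
Constraint 2 (U != Z) on D(U)={2,3,4,7,8,9} D(Z)={3,5,6,7,8}: no change
Constraint 3 (V != Z) on D(V)={4,7,8,9} D(Z)={3,5,6,7,8}: no change
Constraint 4 (V != Z) on D(V)={4,7,8,9} D(Z)={3,5,6,7,8}: no change
So after all 4 constraints: D(Z) = {3,5,6,7,8}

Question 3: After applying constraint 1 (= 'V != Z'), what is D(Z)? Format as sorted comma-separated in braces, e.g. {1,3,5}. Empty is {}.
Constraint 1 (V != Z) on D(V)={4,7,8,9} D(Z)={3,5,6,7,8}: no change
So after constraint 1: D(Z) = {3,5,6,7,8}

Answer: {3,5,6,7,8}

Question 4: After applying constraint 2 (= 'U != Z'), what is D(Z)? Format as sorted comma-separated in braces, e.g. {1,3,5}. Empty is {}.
Answer: {3,5,6,7,8}

Derivation:
Constraint 1 (V != Z) on D(V)={4,7,8,9} D(Z)={3,5,6,7,8}: no change
Constraint 2 (U != Z) on D(U)={2,3,4,7,8,9} D(Z)={3,5,6,7,8}: no change
So after constraint 2: D(Z) = {3,5,6,7,8}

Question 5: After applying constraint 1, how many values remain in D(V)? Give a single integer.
Constraint 1 (V != Z) on D(V)={4,7,8,9} D(Z)={3,5,6,7,8}: no change
So after constraint 1: D(V)={4,7,8,9}, size = 4

Answer: 4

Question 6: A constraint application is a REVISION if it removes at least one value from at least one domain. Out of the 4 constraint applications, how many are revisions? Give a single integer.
Constraint 1 (V != Z) on D(V)={4,7,8,9} D(Z)={3,5,6,7,8}: no change => not a revision
Constraint 2 (U != Z) on D(U)={2,3,4,7,8,9} D(Z)={3,5,6,7,8}: no change => not a revision
Constraint 3 (V != Z) on D(V)={4,7,8,9} D(Z)={3,5,6,7,8}: no change => not a revision
Constraint 4 (V != Z) on D(V)={4,7,8,9} D(Z)={3,5,6,7,8}: no change => not a revision
Total revisions = 0

Answer: 0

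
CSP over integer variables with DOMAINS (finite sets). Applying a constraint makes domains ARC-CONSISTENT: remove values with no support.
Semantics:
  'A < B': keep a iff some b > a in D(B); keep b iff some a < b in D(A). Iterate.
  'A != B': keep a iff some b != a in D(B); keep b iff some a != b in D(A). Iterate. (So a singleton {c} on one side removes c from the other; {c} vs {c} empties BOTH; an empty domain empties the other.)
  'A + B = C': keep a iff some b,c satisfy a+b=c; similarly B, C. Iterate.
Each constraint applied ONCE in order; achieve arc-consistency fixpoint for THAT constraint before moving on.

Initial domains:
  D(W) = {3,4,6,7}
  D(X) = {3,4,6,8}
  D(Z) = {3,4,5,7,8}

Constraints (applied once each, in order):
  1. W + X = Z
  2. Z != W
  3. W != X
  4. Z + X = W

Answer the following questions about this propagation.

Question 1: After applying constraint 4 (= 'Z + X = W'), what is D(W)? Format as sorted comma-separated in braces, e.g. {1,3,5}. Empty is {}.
Answer: {}

Derivation:
Constraint 1 (W + X = Z) on D(W)={3,4,6,7} D(X)={3,4,6,8} D(Z)={3,4,5,7,8}: W {3,4,6,7}->{3,4}; X {3,4,6,8}->{3,4}; Z {3,4,5,7,8}->{7,8}
Constraint 2 (Z != W) on D(Z)={7,8} D(W)={3,4}: no change
Constraint 3 (W != X) on D(W)={3,4} D(X)={3,4}: no change
Constraint 4 (Z + X = W) on D(Z)={7,8} D(X)={3,4} D(W)={3,4}: Z {7,8}->{}; X {3,4}->{}; W {3,4}->{}
So after constraint 4: D(W) = {}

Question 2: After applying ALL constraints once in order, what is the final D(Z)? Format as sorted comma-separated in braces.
Constraint 1 (W + X = Z) on D(W)={3,4,6,7} D(X)={3,4,6,8} D(Z)={3,4,5,7,8}: W {3,4,6,7}->{3,4}; X {3,4,6,8}->{3,4}; Z {3,4,5,7,8}->{7,8}
Constraint 2 (Z != W) on D(Z)={7,8} D(W)={3,4}: no change
Constraint 3 (W != X) on D(W)={3,4} D(X)={3,4}: no change
Constraint 4 (Z + X = W) on D(Z)={7,8} D(X)={3,4} D(W)={3,4}: Z {7,8}->{}; X {3,4}->{}; W {3,4}->{}
So after all 4 constraints: D(Z) = {}

Answer: {}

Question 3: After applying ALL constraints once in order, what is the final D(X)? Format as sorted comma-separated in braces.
Constraint 1 (W + X = Z) on D(W)={3,4,6,7} D(X)={3,4,6,8} D(Z)={3,4,5,7,8}: W {3,4,6,7}->{3,4}; X {3,4,6,8}->{3,4}; Z {3,4,5,7,8}->{7,8}
Constraint 2 (Z != W) on D(Z)={7,8} D(W)={3,4}: no change
Constraint 3 (W != X) on D(W)={3,4} D(X)={3,4}: no change
Constraint 4 (Z + X = W) on D(Z)={7,8} D(X)={3,4} D(W)={3,4}: Z {7,8}->{}; X {3,4}->{}; W {3,4}->{}
So after all 4 constraints: D(X) = {}

Answer: {}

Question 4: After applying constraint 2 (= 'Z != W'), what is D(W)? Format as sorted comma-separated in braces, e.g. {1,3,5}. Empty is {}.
Constraint 1 (W + X = Z) on D(W)={3,4,6,7} D(X)={3,4,6,8} D(Z)={3,4,5,7,8}: W {3,4,6,7}->{3,4}; X {3,4,6,8}->{3,4}; Z {3,4,5,7,8}->{7,8}
Constraint 2 (Z != W) on D(Z)={7,8} D(W)={3,4}: no change
So after constraint 2: D(W) = {3,4}

Answer: {3,4}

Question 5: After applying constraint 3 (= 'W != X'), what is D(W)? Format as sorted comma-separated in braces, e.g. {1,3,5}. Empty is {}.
Answer: {3,4}

Derivation:
Constraint 1 (W + X = Z) on D(W)={3,4,6,7} D(X)={3,4,6,8} D(Z)={3,4,5,7,8}: W {3,4,6,7}->{3,4}; X {3,4,6,8}->{3,4}; Z {3,4,5,7,8}->{7,8}
Constraint 2 (Z != W) on D(Z)={7,8} D(W)={3,4}: no change
Constraint 3 (W != X) on D(W)={3,4} D(X)={3,4}: no change
So after constraint 3: D(W) = {3,4}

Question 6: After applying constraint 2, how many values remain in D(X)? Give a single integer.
Answer: 2

Derivation:
Constraint 1 (W + X = Z) on D(W)={3,4,6,7} D(X)={3,4,6,8} D(Z)={3,4,5,7,8}: W {3,4,6,7}->{3,4}; X {3,4,6,8}->{3,4}; Z {3,4,5,7,8}->{7,8}
Constraint 2 (Z != W) on D(Z)={7,8} D(W)={3,4}: no change
So after constraint 2: D(X)={3,4}, size = 2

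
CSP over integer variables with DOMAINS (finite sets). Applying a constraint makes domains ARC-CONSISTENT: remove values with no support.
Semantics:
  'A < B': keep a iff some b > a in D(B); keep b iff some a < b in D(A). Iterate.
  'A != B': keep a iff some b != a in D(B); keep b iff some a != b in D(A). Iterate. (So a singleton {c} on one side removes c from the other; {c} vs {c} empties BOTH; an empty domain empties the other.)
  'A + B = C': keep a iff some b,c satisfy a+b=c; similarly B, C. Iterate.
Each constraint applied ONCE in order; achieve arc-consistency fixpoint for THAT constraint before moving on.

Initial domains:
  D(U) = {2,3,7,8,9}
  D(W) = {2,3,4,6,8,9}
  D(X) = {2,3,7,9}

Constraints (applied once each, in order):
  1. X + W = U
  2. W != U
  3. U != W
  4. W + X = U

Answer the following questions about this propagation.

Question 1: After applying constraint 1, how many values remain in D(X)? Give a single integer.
Answer: 3

Derivation:
Constraint 1 (X + W = U) on D(X)={2,3,7,9} D(W)={2,3,4,6,8,9} D(U)={2,3,7,8,9}: X {2,3,7,9}->{2,3,7}; W {2,3,4,6,8,9}->{2,4,6}; U {2,3,7,8,9}->{7,8,9}
So after constraint 1: D(X)={2,3,7}, size = 3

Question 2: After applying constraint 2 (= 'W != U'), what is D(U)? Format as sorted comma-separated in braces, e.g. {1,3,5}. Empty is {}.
Constraint 1 (X + W = U) on D(X)={2,3,7,9} D(W)={2,3,4,6,8,9} D(U)={2,3,7,8,9}: X {2,3,7,9}->{2,3,7}; W {2,3,4,6,8,9}->{2,4,6}; U {2,3,7,8,9}->{7,8,9}
Constraint 2 (W != U) on D(W)={2,4,6} D(U)={7,8,9}: no change
So after constraint 2: D(U) = {7,8,9}

Answer: {7,8,9}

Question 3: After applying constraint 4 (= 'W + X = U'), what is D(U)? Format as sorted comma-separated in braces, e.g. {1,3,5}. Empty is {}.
Answer: {7,8,9}

Derivation:
Constraint 1 (X + W = U) on D(X)={2,3,7,9} D(W)={2,3,4,6,8,9} D(U)={2,3,7,8,9}: X {2,3,7,9}->{2,3,7}; W {2,3,4,6,8,9}->{2,4,6}; U {2,3,7,8,9}->{7,8,9}
Constraint 2 (W != U) on D(W)={2,4,6} D(U)={7,8,9}: no change
Constraint 3 (U != W) on D(U)={7,8,9} D(W)={2,4,6}: no change
Constraint 4 (W + X = U) on D(W)={2,4,6} D(X)={2,3,7} D(U)={7,8,9}: no change
So after constraint 4: D(U) = {7,8,9}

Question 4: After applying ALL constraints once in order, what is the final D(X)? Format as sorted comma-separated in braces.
Constraint 1 (X + W = U) on D(X)={2,3,7,9} D(W)={2,3,4,6,8,9} D(U)={2,3,7,8,9}: X {2,3,7,9}->{2,3,7}; W {2,3,4,6,8,9}->{2,4,6}; U {2,3,7,8,9}->{7,8,9}
Constraint 2 (W != U) on D(W)={2,4,6} D(U)={7,8,9}: no change
Constraint 3 (U != W) on D(U)={7,8,9} D(W)={2,4,6}: no change
Constraint 4 (W + X = U) on D(W)={2,4,6} D(X)={2,3,7} D(U)={7,8,9}: no change
So after all 4 constraints: D(X) = {2,3,7}

Answer: {2,3,7}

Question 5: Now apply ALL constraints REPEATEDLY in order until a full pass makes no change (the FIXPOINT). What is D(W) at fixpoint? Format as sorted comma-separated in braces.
pass 0 (initial): D(W)={2,3,4,6,8,9}
pass 1: U {2,3,7,8,9}->{7,8,9}; W {2,3,4,6,8,9}->{2,4,6}; X {2,3,7,9}->{2,3,7}
pass 2: no change
Fixpoint after 2 passes: D(W) = {2,4,6}

Answer: {2,4,6}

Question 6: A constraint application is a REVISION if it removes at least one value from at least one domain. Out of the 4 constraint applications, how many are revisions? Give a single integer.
Answer: 1

Derivation:
Constraint 1 (X + W = U) on D(X)={2,3,7,9} D(W)={2,3,4,6,8,9} D(U)={2,3,7,8,9}: X {2,3,7,9}->{2,3,7}; W {2,3,4,6,8,9}->{2,4,6}; U {2,3,7,8,9}->{7,8,9} => REVISION
Constraint 2 (W != U) on D(W)={2,4,6} D(U)={7,8,9}: no change => not a revision
Constraint 3 (U != W) on D(U)={7,8,9} D(W)={2,4,6}: no change => not a revision
Constraint 4 (W + X = U) on D(W)={2,4,6} D(X)={2,3,7} D(U)={7,8,9}: no change => not a revision
Total revisions = 1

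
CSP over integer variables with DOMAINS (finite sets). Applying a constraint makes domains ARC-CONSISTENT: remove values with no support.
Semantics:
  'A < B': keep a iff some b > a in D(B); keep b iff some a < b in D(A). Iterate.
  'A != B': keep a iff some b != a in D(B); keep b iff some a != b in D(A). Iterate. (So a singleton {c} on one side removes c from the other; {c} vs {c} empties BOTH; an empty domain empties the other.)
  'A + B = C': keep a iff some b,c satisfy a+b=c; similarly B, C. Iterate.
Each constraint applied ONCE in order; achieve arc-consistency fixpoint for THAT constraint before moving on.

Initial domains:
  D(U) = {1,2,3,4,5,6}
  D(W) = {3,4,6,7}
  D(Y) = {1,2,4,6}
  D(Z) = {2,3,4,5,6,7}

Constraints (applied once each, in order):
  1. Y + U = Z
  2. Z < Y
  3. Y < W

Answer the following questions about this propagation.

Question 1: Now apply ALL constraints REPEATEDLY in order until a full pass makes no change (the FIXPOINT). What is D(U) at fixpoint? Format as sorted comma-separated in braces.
pass 0 (initial): D(U)={1,2,3,4,5,6}
pass 1: W {3,4,6,7}->{6,7}; Y {1,2,4,6}->{4,6}; Z {2,3,4,5,6,7}->{2,3,4,5}
pass 2: U {1,2,3,4,5,6}->{1}; W {6,7}->{}; Y {4,6}->{}; Z {2,3,4,5}->{}
pass 3: U {1}->{}
pass 4: no change
Fixpoint after 4 passes: D(U) = {}

Answer: {}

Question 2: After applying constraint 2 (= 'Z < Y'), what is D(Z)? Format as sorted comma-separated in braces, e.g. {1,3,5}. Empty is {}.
Answer: {2,3,4,5}

Derivation:
Constraint 1 (Y + U = Z) on D(Y)={1,2,4,6} D(U)={1,2,3,4,5,6} D(Z)={2,3,4,5,6,7}: no change
Constraint 2 (Z < Y) on D(Z)={2,3,4,5,6,7} D(Y)={1,2,4,6}: Z {2,3,4,5,6,7}->{2,3,4,5}; Y {1,2,4,6}->{4,6}
So after constraint 2: D(Z) = {2,3,4,5}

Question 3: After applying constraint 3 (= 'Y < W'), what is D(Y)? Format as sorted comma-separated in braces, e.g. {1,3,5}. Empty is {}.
Constraint 1 (Y + U = Z) on D(Y)={1,2,4,6} D(U)={1,2,3,4,5,6} D(Z)={2,3,4,5,6,7}: no change
Constraint 2 (Z < Y) on D(Z)={2,3,4,5,6,7} D(Y)={1,2,4,6}: Z {2,3,4,5,6,7}->{2,3,4,5}; Y {1,2,4,6}->{4,6}
Constraint 3 (Y < W) on D(Y)={4,6} D(W)={3,4,6,7}: W {3,4,6,7}->{6,7}
So after constraint 3: D(Y) = {4,6}

Answer: {4,6}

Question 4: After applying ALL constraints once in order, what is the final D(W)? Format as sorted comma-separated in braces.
Constraint 1 (Y + U = Z) on D(Y)={1,2,4,6} D(U)={1,2,3,4,5,6} D(Z)={2,3,4,5,6,7}: no change
Constraint 2 (Z < Y) on D(Z)={2,3,4,5,6,7} D(Y)={1,2,4,6}: Z {2,3,4,5,6,7}->{2,3,4,5}; Y {1,2,4,6}->{4,6}
Constraint 3 (Y < W) on D(Y)={4,6} D(W)={3,4,6,7}: W {3,4,6,7}->{6,7}
So after all 3 constraints: D(W) = {6,7}

Answer: {6,7}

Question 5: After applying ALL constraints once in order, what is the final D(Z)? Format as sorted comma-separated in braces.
Answer: {2,3,4,5}

Derivation:
Constraint 1 (Y + U = Z) on D(Y)={1,2,4,6} D(U)={1,2,3,4,5,6} D(Z)={2,3,4,5,6,7}: no change
Constraint 2 (Z < Y) on D(Z)={2,3,4,5,6,7} D(Y)={1,2,4,6}: Z {2,3,4,5,6,7}->{2,3,4,5}; Y {1,2,4,6}->{4,6}
Constraint 3 (Y < W) on D(Y)={4,6} D(W)={3,4,6,7}: W {3,4,6,7}->{6,7}
So after all 3 constraints: D(Z) = {2,3,4,5}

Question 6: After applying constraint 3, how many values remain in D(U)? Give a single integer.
Answer: 6

Derivation:
Constraint 1 (Y + U = Z) on D(Y)={1,2,4,6} D(U)={1,2,3,4,5,6} D(Z)={2,3,4,5,6,7}: no change
Constraint 2 (Z < Y) on D(Z)={2,3,4,5,6,7} D(Y)={1,2,4,6}: Z {2,3,4,5,6,7}->{2,3,4,5}; Y {1,2,4,6}->{4,6}
Constraint 3 (Y < W) on D(Y)={4,6} D(W)={3,4,6,7}: W {3,4,6,7}->{6,7}
So after constraint 3: D(U)={1,2,3,4,5,6}, size = 6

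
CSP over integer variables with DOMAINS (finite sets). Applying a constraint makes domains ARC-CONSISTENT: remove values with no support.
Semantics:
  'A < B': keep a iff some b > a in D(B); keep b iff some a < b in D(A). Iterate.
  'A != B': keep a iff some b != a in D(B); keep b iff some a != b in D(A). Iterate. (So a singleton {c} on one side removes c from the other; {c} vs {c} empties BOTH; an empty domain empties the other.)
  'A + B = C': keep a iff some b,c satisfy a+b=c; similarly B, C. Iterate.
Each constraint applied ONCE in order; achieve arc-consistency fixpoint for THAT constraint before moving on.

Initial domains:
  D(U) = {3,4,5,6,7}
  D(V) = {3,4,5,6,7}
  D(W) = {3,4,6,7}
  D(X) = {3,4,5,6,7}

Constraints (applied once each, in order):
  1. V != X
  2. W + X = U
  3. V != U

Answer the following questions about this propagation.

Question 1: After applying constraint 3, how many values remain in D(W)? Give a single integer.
Constraint 1 (V != X) on D(V)={3,4,5,6,7} D(X)={3,4,5,6,7}: no change
Constraint 2 (W + X = U) on D(W)={3,4,6,7} D(X)={3,4,5,6,7} D(U)={3,4,5,6,7}: W {3,4,6,7}->{3,4}; X {3,4,5,6,7}->{3,4}; U {3,4,5,6,7}->{6,7}
Constraint 3 (V != U) on D(V)={3,4,5,6,7} D(U)={6,7}: no change
So after constraint 3: D(W)={3,4}, size = 2

Answer: 2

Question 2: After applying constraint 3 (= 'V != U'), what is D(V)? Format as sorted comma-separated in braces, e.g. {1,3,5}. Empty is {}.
Answer: {3,4,5,6,7}

Derivation:
Constraint 1 (V != X) on D(V)={3,4,5,6,7} D(X)={3,4,5,6,7}: no change
Constraint 2 (W + X = U) on D(W)={3,4,6,7} D(X)={3,4,5,6,7} D(U)={3,4,5,6,7}: W {3,4,6,7}->{3,4}; X {3,4,5,6,7}->{3,4}; U {3,4,5,6,7}->{6,7}
Constraint 3 (V != U) on D(V)={3,4,5,6,7} D(U)={6,7}: no change
So after constraint 3: D(V) = {3,4,5,6,7}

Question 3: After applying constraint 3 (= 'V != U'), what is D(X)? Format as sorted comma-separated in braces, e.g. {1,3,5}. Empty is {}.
Answer: {3,4}

Derivation:
Constraint 1 (V != X) on D(V)={3,4,5,6,7} D(X)={3,4,5,6,7}: no change
Constraint 2 (W + X = U) on D(W)={3,4,6,7} D(X)={3,4,5,6,7} D(U)={3,4,5,6,7}: W {3,4,6,7}->{3,4}; X {3,4,5,6,7}->{3,4}; U {3,4,5,6,7}->{6,7}
Constraint 3 (V != U) on D(V)={3,4,5,6,7} D(U)={6,7}: no change
So after constraint 3: D(X) = {3,4}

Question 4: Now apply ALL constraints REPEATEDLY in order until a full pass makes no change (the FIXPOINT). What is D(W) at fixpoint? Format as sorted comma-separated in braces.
Answer: {3,4}

Derivation:
pass 0 (initial): D(W)={3,4,6,7}
pass 1: U {3,4,5,6,7}->{6,7}; W {3,4,6,7}->{3,4}; X {3,4,5,6,7}->{3,4}
pass 2: no change
Fixpoint after 2 passes: D(W) = {3,4}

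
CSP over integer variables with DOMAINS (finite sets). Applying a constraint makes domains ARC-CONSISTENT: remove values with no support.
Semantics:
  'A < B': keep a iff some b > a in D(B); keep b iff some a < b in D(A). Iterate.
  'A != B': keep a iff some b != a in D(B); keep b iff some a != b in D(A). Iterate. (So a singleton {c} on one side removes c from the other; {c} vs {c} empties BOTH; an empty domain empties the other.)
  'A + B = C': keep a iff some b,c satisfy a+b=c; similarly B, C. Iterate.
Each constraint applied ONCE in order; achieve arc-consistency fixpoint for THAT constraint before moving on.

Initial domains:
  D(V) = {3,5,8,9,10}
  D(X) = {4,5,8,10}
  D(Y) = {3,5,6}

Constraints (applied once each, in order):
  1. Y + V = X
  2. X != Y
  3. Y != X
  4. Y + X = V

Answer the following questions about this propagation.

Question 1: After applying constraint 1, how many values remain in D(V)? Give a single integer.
Answer: 2

Derivation:
Constraint 1 (Y + V = X) on D(Y)={3,5,6} D(V)={3,5,8,9,10} D(X)={4,5,8,10}: Y {3,5,6}->{3,5}; V {3,5,8,9,10}->{3,5}; X {4,5,8,10}->{8,10}
So after constraint 1: D(V)={3,5}, size = 2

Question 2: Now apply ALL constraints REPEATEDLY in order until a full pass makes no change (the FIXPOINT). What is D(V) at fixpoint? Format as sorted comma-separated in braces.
pass 0 (initial): D(V)={3,5,8,9,10}
pass 1: V {3,5,8,9,10}->{}; X {4,5,8,10}->{}; Y {3,5,6}->{}
pass 2: no change
Fixpoint after 2 passes: D(V) = {}

Answer: {}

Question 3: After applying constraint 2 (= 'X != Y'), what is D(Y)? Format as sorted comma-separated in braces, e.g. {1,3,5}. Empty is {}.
Constraint 1 (Y + V = X) on D(Y)={3,5,6} D(V)={3,5,8,9,10} D(X)={4,5,8,10}: Y {3,5,6}->{3,5}; V {3,5,8,9,10}->{3,5}; X {4,5,8,10}->{8,10}
Constraint 2 (X != Y) on D(X)={8,10} D(Y)={3,5}: no change
So after constraint 2: D(Y) = {3,5}

Answer: {3,5}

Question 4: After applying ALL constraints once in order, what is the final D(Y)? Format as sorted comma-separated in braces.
Constraint 1 (Y + V = X) on D(Y)={3,5,6} D(V)={3,5,8,9,10} D(X)={4,5,8,10}: Y {3,5,6}->{3,5}; V {3,5,8,9,10}->{3,5}; X {4,5,8,10}->{8,10}
Constraint 2 (X != Y) on D(X)={8,10} D(Y)={3,5}: no change
Constraint 3 (Y != X) on D(Y)={3,5} D(X)={8,10}: no change
Constraint 4 (Y + X = V) on D(Y)={3,5} D(X)={8,10} D(V)={3,5}: Y {3,5}->{}; X {8,10}->{}; V {3,5}->{}
So after all 4 constraints: D(Y) = {}

Answer: {}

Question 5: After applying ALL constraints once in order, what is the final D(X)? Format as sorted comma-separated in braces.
Answer: {}

Derivation:
Constraint 1 (Y + V = X) on D(Y)={3,5,6} D(V)={3,5,8,9,10} D(X)={4,5,8,10}: Y {3,5,6}->{3,5}; V {3,5,8,9,10}->{3,5}; X {4,5,8,10}->{8,10}
Constraint 2 (X != Y) on D(X)={8,10} D(Y)={3,5}: no change
Constraint 3 (Y != X) on D(Y)={3,5} D(X)={8,10}: no change
Constraint 4 (Y + X = V) on D(Y)={3,5} D(X)={8,10} D(V)={3,5}: Y {3,5}->{}; X {8,10}->{}; V {3,5}->{}
So after all 4 constraints: D(X) = {}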